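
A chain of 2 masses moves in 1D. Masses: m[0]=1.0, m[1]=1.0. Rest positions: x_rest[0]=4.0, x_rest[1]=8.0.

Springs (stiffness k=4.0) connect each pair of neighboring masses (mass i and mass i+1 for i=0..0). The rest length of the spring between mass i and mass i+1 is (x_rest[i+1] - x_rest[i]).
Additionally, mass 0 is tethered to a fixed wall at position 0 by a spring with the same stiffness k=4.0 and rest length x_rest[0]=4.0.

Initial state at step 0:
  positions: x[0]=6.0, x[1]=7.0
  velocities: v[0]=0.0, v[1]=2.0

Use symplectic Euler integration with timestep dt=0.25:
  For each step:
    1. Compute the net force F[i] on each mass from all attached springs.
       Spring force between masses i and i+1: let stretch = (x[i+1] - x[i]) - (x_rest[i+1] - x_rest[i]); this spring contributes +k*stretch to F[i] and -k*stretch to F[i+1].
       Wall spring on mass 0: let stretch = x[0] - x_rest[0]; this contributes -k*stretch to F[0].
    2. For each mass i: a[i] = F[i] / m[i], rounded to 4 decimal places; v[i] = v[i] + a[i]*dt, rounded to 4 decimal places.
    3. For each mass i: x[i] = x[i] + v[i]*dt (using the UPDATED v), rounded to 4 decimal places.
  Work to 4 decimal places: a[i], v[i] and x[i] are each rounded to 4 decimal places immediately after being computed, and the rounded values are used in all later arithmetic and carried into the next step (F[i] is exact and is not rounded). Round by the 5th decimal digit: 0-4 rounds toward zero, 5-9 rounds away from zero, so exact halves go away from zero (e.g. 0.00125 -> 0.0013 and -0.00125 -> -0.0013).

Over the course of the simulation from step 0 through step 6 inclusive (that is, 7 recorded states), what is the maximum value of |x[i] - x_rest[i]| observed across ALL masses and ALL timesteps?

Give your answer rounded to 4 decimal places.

Answer: 2.3906

Derivation:
Step 0: x=[6.0000 7.0000] v=[0.0000 2.0000]
Step 1: x=[4.7500 8.2500] v=[-5.0000 5.0000]
Step 2: x=[3.1875 9.6250] v=[-6.2500 5.5000]
Step 3: x=[2.4375 10.3906] v=[-3.0000 3.0625]
Step 4: x=[3.0664 10.1680] v=[2.5156 -0.8906]
Step 5: x=[4.7041 9.1700] v=[6.5508 -3.9922]
Step 6: x=[6.2823 8.0555] v=[6.3126 -4.4581]
Max displacement = 2.3906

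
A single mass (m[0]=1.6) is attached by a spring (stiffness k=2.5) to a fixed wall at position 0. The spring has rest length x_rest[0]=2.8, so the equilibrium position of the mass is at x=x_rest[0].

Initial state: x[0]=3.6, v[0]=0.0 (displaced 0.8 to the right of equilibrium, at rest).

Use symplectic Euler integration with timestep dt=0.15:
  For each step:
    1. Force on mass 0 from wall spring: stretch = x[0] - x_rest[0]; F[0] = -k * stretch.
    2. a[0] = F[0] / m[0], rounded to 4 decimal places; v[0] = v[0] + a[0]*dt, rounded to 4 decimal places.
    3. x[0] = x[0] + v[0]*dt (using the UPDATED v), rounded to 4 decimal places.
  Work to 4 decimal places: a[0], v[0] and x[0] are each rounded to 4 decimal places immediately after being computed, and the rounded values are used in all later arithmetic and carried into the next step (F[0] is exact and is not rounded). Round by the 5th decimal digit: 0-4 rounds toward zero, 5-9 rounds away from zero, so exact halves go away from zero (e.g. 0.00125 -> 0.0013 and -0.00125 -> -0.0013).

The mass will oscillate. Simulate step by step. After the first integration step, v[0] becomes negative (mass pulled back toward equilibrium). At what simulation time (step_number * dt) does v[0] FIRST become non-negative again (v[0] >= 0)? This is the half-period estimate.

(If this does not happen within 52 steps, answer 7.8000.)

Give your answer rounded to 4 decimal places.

Answer: 2.5500

Derivation:
Step 0: x=[3.6000] v=[0.0000]
Step 1: x=[3.5719] v=[-0.1875]
Step 2: x=[3.5166] v=[-0.3684]
Step 3: x=[3.4361] v=[-0.5364]
Step 4: x=[3.3333] v=[-0.6855]
Step 5: x=[3.2117] v=[-0.8105]
Step 6: x=[3.0757] v=[-0.9070]
Step 7: x=[2.9300] v=[-0.9716]
Step 8: x=[2.7797] v=[-1.0021]
Step 9: x=[2.6301] v=[-0.9973]
Step 10: x=[2.4865] v=[-0.9575]
Step 11: x=[2.3539] v=[-0.8840]
Step 12: x=[2.2370] v=[-0.7795]
Step 13: x=[2.1399] v=[-0.6475]
Step 14: x=[2.0660] v=[-0.4928]
Step 15: x=[2.0179] v=[-0.3208]
Step 16: x=[1.9973] v=[-0.1375]
Step 17: x=[2.0049] v=[0.0506]
First v>=0 after going negative at step 17, time=2.5500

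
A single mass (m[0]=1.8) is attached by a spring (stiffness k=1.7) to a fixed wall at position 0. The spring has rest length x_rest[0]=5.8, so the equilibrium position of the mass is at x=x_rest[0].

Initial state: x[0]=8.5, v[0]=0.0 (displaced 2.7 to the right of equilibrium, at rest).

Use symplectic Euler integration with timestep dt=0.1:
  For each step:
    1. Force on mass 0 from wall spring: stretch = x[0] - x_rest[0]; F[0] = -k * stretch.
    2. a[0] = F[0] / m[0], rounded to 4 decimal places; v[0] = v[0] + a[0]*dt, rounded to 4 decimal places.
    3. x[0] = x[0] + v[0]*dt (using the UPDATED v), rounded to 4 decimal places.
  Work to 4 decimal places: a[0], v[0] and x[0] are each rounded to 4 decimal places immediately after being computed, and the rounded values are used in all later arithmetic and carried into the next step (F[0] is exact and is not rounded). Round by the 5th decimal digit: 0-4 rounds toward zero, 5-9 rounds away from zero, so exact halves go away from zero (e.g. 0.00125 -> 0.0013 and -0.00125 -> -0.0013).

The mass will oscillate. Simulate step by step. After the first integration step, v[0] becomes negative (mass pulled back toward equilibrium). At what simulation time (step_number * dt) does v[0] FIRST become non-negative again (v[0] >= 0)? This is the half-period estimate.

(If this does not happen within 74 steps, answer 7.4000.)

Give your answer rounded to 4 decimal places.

Step 0: x=[8.5000] v=[0.0000]
Step 1: x=[8.4745] v=[-0.2550]
Step 2: x=[8.4237] v=[-0.5076]
Step 3: x=[8.3482] v=[-0.7554]
Step 4: x=[8.2486] v=[-0.9961]
Step 5: x=[8.1259] v=[-1.2274]
Step 6: x=[7.9812] v=[-1.4471]
Step 7: x=[7.8159] v=[-1.6531]
Step 8: x=[7.6316] v=[-1.8435]
Step 9: x=[7.4300] v=[-2.0165]
Step 10: x=[7.2130] v=[-2.1704]
Step 11: x=[6.9826] v=[-2.3039]
Step 12: x=[6.7410] v=[-2.4156]
Step 13: x=[6.4906] v=[-2.5045]
Step 14: x=[6.2336] v=[-2.5697]
Step 15: x=[5.9725] v=[-2.6107]
Step 16: x=[5.7098] v=[-2.6270]
Step 17: x=[5.4480] v=[-2.6185]
Step 18: x=[5.1895] v=[-2.5853]
Step 19: x=[4.9367] v=[-2.5276]
Step 20: x=[4.6921] v=[-2.4461]
Step 21: x=[4.4580] v=[-2.3415]
Step 22: x=[4.2365] v=[-2.2148]
Step 23: x=[4.0298] v=[-2.0671]
Step 24: x=[3.8398] v=[-1.8999]
Step 25: x=[3.6683] v=[-1.7148]
Step 26: x=[3.5170] v=[-1.5135]
Step 27: x=[3.3872] v=[-1.2979]
Step 28: x=[3.2802] v=[-1.0700]
Step 29: x=[3.1970] v=[-0.8320]
Step 30: x=[3.1384] v=[-0.5862]
Step 31: x=[3.1049] v=[-0.3348]
Step 32: x=[3.0969] v=[-0.0803]
Step 33: x=[3.1144] v=[0.1750]
First v>=0 after going negative at step 33, time=3.3000

Answer: 3.3000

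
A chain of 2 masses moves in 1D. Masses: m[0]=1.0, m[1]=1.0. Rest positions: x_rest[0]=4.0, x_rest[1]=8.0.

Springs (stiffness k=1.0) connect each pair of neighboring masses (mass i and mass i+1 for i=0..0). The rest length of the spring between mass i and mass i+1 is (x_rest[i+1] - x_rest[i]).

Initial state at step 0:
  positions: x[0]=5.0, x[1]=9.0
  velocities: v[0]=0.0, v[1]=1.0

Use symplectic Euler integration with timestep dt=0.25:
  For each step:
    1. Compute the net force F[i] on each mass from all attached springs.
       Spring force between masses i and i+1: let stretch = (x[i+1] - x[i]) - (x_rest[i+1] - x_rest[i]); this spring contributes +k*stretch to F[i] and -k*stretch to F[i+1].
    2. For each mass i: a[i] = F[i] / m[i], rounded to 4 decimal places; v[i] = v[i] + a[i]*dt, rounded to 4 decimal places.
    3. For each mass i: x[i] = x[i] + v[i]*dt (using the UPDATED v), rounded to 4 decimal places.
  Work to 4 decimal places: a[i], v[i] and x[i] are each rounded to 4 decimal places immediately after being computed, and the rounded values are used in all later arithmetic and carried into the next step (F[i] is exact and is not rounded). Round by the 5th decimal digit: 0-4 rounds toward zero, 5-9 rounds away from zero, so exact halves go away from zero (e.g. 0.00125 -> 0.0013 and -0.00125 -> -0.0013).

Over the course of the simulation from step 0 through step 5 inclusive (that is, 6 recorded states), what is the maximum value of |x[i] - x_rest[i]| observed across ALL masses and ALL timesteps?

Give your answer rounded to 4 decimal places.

Step 0: x=[5.0000 9.0000] v=[0.0000 1.0000]
Step 1: x=[5.0000 9.2500] v=[0.0000 1.0000]
Step 2: x=[5.0156 9.4844] v=[0.0625 0.9375]
Step 3: x=[5.0605 9.6895] v=[0.1797 0.8203]
Step 4: x=[5.1448 9.8553] v=[0.3370 0.6631]
Step 5: x=[5.2735 9.9767] v=[0.5146 0.4855]
Max displacement = 1.9767

Answer: 1.9767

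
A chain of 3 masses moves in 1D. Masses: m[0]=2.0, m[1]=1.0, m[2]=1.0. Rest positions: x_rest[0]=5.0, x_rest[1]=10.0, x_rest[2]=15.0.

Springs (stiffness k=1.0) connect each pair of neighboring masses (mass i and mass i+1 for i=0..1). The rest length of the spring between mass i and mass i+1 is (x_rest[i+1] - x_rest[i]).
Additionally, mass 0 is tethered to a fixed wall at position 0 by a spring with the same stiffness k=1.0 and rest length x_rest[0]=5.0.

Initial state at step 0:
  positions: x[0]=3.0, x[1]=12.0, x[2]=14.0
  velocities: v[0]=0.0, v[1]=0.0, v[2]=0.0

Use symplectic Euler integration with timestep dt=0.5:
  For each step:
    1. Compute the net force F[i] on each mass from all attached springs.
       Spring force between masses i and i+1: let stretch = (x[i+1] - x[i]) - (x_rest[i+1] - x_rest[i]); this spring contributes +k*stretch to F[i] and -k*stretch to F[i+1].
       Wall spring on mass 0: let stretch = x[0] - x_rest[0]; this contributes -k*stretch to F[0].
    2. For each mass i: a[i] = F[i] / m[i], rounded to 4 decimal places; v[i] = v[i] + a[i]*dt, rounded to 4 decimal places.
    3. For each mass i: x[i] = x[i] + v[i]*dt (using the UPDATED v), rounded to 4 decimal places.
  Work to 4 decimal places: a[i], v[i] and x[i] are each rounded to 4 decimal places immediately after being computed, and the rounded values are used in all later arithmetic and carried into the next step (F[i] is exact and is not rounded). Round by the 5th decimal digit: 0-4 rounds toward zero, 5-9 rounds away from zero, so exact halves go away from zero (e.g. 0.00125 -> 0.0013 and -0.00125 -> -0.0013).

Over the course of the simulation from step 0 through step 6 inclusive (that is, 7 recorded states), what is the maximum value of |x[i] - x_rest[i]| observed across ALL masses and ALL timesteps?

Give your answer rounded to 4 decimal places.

Answer: 3.1328

Derivation:
Step 0: x=[3.0000 12.0000 14.0000] v=[0.0000 0.0000 0.0000]
Step 1: x=[3.7500 10.2500 14.7500] v=[1.5000 -3.5000 1.5000]
Step 2: x=[4.8438 8.0000 15.6250] v=[2.1875 -4.5000 1.7500]
Step 3: x=[5.7266 6.8672 15.8438] v=[1.7656 -2.2656 0.4375]
Step 4: x=[6.0362 7.6934 15.0684] v=[0.6191 1.6524 -1.5508]
Step 5: x=[5.7984 9.9491 13.6993] v=[-0.4757 4.5113 -2.7383]
Step 6: x=[5.3546 12.1047 12.6426] v=[-0.8877 4.3111 -2.1134]
Max displacement = 3.1328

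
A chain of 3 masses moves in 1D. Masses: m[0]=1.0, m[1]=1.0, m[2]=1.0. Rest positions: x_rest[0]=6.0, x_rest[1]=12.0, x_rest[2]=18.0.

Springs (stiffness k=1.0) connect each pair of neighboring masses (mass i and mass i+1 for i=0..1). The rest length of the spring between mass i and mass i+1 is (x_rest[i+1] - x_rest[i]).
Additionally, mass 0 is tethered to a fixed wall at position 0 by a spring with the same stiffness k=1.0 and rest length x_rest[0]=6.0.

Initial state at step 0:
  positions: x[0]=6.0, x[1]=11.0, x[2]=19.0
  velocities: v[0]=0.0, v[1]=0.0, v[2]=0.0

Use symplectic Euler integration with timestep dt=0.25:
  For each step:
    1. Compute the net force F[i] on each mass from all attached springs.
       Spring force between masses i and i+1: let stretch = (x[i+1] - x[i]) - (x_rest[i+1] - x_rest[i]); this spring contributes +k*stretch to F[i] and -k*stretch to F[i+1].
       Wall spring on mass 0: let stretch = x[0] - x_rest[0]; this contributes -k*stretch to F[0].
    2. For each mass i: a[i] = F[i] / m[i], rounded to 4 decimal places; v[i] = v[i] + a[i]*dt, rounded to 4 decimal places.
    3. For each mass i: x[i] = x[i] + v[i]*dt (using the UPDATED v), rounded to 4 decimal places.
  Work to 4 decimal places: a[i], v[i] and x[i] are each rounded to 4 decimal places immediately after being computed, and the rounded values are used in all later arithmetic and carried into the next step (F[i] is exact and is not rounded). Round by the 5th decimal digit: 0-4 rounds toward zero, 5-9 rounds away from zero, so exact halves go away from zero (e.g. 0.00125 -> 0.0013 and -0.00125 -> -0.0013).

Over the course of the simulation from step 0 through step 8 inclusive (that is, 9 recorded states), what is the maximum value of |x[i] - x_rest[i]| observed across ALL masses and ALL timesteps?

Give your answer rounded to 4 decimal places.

Answer: 1.0491

Derivation:
Step 0: x=[6.0000 11.0000 19.0000] v=[0.0000 0.0000 0.0000]
Step 1: x=[5.9375 11.1875 18.8750] v=[-0.2500 0.7500 -0.5000]
Step 2: x=[5.8320 11.5274 18.6445] v=[-0.4219 1.3594 -0.9219]
Step 3: x=[5.7180 11.9561 18.3442] v=[-0.4561 1.7148 -1.2012]
Step 4: x=[5.6365 12.3942 18.0197] v=[-0.3261 1.7523 -1.2982]
Step 5: x=[5.6251 12.7615 17.7186] v=[-0.0458 1.4693 -1.2046]
Step 6: x=[5.7081 12.9926 17.4826] v=[0.3320 0.9245 -0.9439]
Step 7: x=[5.8896 13.0491 17.3410] v=[0.7261 0.2259 -0.5664]
Step 8: x=[6.1505 12.9264 17.3062] v=[1.0436 -0.4910 -0.1394]
Max displacement = 1.0491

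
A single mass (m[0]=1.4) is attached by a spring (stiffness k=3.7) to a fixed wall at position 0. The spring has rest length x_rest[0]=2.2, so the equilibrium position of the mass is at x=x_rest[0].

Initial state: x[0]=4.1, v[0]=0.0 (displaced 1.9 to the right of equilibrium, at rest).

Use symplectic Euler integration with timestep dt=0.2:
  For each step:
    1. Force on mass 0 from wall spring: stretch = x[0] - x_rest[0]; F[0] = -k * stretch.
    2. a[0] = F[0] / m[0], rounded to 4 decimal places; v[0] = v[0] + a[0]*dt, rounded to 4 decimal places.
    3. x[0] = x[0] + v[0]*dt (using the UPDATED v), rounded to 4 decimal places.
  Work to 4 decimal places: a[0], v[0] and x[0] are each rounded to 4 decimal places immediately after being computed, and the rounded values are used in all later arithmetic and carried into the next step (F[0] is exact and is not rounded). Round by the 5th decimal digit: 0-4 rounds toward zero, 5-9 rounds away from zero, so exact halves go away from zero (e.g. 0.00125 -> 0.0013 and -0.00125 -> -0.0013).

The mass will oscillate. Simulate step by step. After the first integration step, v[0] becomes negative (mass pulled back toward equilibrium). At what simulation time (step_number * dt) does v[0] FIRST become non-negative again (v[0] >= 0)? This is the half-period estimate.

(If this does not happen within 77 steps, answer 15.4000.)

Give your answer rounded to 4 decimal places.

Step 0: x=[4.1000] v=[0.0000]
Step 1: x=[3.8991] v=[-1.0043]
Step 2: x=[3.5186] v=[-1.9024]
Step 3: x=[2.9987] v=[-2.5994]
Step 4: x=[2.3944] v=[-3.0216]
Step 5: x=[1.7695] v=[-3.1244]
Step 6: x=[1.1901] v=[-2.8968]
Step 7: x=[0.7175] v=[-2.3630]
Step 8: x=[0.4016] v=[-1.5794]
Step 9: x=[0.2758] v=[-0.6288]
Step 10: x=[0.3535] v=[0.3883]
First v>=0 after going negative at step 10, time=2.0000

Answer: 2.0000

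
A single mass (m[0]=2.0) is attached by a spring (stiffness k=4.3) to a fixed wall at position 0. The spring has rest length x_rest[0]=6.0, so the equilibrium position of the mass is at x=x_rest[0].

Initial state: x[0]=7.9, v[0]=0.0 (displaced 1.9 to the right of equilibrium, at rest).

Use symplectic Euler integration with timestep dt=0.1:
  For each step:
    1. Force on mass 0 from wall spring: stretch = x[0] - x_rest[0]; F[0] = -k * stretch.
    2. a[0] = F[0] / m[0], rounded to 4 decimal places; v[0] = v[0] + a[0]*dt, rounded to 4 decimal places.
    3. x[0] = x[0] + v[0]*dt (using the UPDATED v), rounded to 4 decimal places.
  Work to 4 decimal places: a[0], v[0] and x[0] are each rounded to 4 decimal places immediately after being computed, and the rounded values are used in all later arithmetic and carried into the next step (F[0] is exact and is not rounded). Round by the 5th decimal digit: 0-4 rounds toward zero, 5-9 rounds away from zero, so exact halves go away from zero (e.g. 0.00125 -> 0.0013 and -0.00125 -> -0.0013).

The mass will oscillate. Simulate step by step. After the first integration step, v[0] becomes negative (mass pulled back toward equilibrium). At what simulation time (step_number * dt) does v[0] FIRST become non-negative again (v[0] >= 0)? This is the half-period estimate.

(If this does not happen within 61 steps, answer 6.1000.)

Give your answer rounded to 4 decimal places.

Answer: 2.2000

Derivation:
Step 0: x=[7.9000] v=[0.0000]
Step 1: x=[7.8592] v=[-0.4085]
Step 2: x=[7.7784] v=[-0.8082]
Step 3: x=[7.6593] v=[-1.1906]
Step 4: x=[7.5046] v=[-1.5474]
Step 5: x=[7.3175] v=[-1.8709]
Step 6: x=[7.1021] v=[-2.1542]
Step 7: x=[6.8630] v=[-2.3912]
Step 8: x=[6.6053] v=[-2.5768]
Step 9: x=[6.3346] v=[-2.7069]
Step 10: x=[6.0567] v=[-2.7788]
Step 11: x=[5.7776] v=[-2.7910]
Step 12: x=[5.5033] v=[-2.7432]
Step 13: x=[5.2397] v=[-2.6364]
Step 14: x=[4.9924] v=[-2.4729]
Step 15: x=[4.7668] v=[-2.2563]
Step 16: x=[4.5677] v=[-1.9912]
Step 17: x=[4.3994] v=[-1.6833]
Step 18: x=[4.2655] v=[-1.3392]
Step 19: x=[4.1689] v=[-0.9663]
Step 20: x=[4.1116] v=[-0.5726]
Step 21: x=[4.0949] v=[-0.1666]
Step 22: x=[4.1192] v=[0.2430]
First v>=0 after going negative at step 22, time=2.2000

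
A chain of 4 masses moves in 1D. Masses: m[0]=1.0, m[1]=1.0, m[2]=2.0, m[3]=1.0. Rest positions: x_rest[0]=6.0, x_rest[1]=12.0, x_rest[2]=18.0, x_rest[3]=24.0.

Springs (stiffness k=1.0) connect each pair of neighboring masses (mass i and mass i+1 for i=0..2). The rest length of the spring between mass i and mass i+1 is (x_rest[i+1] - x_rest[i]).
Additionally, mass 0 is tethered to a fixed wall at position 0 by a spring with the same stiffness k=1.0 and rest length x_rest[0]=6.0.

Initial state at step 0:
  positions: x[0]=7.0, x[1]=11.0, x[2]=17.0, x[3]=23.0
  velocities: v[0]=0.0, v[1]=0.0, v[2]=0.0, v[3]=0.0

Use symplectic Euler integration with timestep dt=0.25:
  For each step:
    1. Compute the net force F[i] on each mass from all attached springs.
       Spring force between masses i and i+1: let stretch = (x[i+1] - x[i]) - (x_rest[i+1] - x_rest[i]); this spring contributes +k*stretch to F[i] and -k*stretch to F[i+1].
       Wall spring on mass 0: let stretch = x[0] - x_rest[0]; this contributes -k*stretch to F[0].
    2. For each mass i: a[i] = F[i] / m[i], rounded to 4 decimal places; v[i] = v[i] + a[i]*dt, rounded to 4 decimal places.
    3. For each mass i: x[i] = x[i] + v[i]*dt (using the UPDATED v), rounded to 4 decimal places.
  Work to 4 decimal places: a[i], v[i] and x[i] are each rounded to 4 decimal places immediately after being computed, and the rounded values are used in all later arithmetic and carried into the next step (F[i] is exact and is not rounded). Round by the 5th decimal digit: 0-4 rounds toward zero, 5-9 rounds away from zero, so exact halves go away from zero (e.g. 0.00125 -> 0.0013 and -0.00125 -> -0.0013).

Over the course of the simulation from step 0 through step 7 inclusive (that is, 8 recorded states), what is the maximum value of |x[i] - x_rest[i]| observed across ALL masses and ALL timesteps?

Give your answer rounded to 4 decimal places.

Answer: 1.3308

Derivation:
Step 0: x=[7.0000 11.0000 17.0000 23.0000] v=[0.0000 0.0000 0.0000 0.0000]
Step 1: x=[6.8125 11.1250 17.0000 23.0000] v=[-0.7500 0.5000 0.0000 0.0000]
Step 2: x=[6.4688 11.3477 17.0039 23.0000] v=[-1.3750 0.8906 0.0156 0.0000]
Step 3: x=[6.0257 11.6189 17.0184 23.0003] v=[-1.7725 1.0849 0.0581 0.0010]
Step 4: x=[5.5556 11.8780 17.0511 23.0017] v=[-1.8806 1.0365 0.1309 0.0055]
Step 5: x=[5.1334 12.0653 17.1081 23.0062] v=[-1.6889 0.7492 0.2281 0.0179]
Step 6: x=[4.8236 12.1345 17.1919 23.0171] v=[-1.2393 0.2769 0.3350 0.0434]
Step 7: x=[4.6692 12.0629 17.2997 23.0389] v=[-0.6175 -0.2865 0.4310 0.0871]
Max displacement = 1.3308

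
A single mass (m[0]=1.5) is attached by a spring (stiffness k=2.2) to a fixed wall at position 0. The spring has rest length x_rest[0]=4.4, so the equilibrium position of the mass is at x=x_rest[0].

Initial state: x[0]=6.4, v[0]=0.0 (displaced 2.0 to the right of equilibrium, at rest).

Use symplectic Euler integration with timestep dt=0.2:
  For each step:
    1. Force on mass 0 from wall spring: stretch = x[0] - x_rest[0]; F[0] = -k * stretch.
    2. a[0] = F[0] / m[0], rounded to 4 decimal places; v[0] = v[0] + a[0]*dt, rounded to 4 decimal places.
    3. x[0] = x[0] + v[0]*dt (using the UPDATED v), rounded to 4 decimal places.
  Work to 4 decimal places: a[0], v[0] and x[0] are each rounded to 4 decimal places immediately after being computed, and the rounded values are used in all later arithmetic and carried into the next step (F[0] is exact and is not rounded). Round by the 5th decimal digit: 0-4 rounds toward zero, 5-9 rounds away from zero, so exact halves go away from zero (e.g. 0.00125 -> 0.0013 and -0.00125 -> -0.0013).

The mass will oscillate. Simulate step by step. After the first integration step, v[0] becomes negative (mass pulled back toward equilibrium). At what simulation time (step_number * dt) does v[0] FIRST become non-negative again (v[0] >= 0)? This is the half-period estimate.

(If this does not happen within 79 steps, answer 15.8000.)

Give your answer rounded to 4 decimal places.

Answer: 2.6000

Derivation:
Step 0: x=[6.4000] v=[0.0000]
Step 1: x=[6.2827] v=[-0.5867]
Step 2: x=[6.0549] v=[-1.1390]
Step 3: x=[5.7300] v=[-1.6244]
Step 4: x=[5.3271] v=[-2.0145]
Step 5: x=[4.8698] v=[-2.2864]
Step 6: x=[4.3850] v=[-2.4242]
Step 7: x=[3.9010] v=[-2.4198]
Step 8: x=[3.4463] v=[-2.2734]
Step 9: x=[3.0476] v=[-1.9936]
Step 10: x=[2.7282] v=[-1.5969]
Step 11: x=[2.5069] v=[-1.1065]
Step 12: x=[2.3967] v=[-0.5512]
Step 13: x=[2.4040] v=[0.0364]
First v>=0 after going negative at step 13, time=2.6000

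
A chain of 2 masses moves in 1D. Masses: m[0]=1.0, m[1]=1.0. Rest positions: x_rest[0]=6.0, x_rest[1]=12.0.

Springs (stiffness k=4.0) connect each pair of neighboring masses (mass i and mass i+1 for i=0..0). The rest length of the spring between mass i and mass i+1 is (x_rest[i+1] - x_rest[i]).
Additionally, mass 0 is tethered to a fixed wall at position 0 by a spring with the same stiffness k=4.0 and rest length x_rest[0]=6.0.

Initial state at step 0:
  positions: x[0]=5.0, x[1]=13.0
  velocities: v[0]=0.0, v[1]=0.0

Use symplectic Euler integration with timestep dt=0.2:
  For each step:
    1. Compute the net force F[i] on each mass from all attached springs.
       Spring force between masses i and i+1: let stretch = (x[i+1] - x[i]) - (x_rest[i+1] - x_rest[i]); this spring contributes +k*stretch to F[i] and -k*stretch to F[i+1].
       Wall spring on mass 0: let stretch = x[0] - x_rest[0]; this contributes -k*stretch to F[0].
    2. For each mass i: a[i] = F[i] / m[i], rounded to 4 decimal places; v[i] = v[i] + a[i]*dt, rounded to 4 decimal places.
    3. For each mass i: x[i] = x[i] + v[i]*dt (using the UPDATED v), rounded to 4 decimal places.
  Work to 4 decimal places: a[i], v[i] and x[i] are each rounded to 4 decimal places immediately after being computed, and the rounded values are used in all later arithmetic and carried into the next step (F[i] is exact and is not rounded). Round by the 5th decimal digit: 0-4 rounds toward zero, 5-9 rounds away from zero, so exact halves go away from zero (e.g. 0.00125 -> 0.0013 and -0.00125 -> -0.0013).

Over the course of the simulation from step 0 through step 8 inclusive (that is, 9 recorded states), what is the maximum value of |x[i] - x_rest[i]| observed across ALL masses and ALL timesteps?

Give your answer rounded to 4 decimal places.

Step 0: x=[5.0000 13.0000] v=[0.0000 0.0000]
Step 1: x=[5.4800 12.6800] v=[2.4000 -1.6000]
Step 2: x=[6.2352 12.1680] v=[3.7760 -2.5600]
Step 3: x=[6.9420 11.6668] v=[3.5341 -2.5062]
Step 4: x=[7.2941 11.3696] v=[1.7603 -1.4860]
Step 5: x=[7.1312 11.3803] v=[-0.8146 0.0536]
Step 6: x=[6.5071 11.6712] v=[-3.1203 1.4543]
Step 7: x=[5.6682 12.0958] v=[-4.1947 2.1230]
Step 8: x=[4.9508 12.4520] v=[-3.5872 1.7809]
Max displacement = 1.2941

Answer: 1.2941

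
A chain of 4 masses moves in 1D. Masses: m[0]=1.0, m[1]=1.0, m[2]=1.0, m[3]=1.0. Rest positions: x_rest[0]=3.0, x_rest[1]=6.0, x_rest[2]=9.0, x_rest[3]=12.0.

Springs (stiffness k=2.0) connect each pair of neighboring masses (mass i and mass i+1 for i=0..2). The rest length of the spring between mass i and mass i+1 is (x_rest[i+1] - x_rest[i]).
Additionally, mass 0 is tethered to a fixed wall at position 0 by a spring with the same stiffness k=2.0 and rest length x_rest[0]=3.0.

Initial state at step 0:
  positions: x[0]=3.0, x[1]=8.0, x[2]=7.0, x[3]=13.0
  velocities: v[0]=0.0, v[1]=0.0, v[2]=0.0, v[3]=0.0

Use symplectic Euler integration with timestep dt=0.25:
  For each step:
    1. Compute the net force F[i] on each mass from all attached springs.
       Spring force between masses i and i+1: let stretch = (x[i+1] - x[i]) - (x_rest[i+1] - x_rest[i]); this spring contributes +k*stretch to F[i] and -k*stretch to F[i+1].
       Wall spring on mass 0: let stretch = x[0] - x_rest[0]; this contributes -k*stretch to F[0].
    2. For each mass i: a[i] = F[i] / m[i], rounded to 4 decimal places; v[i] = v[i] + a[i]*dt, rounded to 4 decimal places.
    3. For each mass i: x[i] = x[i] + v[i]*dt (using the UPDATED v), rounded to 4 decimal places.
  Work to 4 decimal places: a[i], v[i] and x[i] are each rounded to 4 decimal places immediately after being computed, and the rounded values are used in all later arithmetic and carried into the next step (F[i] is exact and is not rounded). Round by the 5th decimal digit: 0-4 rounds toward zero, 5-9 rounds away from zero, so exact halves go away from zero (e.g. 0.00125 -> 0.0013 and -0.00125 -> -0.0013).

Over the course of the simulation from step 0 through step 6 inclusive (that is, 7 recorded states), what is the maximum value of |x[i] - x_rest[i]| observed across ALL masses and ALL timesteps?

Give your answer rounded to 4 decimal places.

Step 0: x=[3.0000 8.0000 7.0000 13.0000] v=[0.0000 0.0000 0.0000 0.0000]
Step 1: x=[3.2500 7.2500 7.8750 12.6250] v=[1.0000 -3.0000 3.5000 -1.5000]
Step 2: x=[3.5938 6.0781 9.2656 12.0313] v=[1.3750 -4.6875 5.5625 -2.3750]
Step 3: x=[3.7989 4.9941 10.6035 11.4668] v=[0.8203 -4.3359 5.3516 -2.2579]
Step 4: x=[3.6785 4.4619 11.3482 11.1694] v=[-0.4816 -2.1288 2.9786 -1.1896]
Step 5: x=[3.1962 4.6926 11.2097 11.2694] v=[-1.9292 0.9227 -0.5540 0.3998]
Step 6: x=[2.5014 5.5509 10.2640 11.7369] v=[-2.7791 3.4331 -3.7827 1.8700]
Max displacement = 2.3482

Answer: 2.3482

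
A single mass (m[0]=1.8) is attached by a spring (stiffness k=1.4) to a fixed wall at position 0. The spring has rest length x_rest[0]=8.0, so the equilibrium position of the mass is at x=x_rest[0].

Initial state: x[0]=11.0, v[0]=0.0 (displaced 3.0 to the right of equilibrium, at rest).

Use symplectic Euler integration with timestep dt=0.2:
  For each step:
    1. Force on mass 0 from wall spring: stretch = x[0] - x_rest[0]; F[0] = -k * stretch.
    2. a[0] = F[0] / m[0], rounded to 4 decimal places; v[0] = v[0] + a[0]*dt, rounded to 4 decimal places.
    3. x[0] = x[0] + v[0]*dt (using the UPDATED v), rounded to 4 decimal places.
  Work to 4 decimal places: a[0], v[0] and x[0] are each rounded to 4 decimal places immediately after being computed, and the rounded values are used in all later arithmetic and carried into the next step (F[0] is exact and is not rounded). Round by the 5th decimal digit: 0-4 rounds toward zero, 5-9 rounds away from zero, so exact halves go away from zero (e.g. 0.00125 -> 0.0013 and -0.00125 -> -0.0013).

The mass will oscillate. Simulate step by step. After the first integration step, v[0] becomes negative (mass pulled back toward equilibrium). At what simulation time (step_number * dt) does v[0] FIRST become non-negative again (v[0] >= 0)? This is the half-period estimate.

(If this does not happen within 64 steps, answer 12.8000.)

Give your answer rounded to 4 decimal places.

Step 0: x=[11.0000] v=[0.0000]
Step 1: x=[10.9067] v=[-0.4667]
Step 2: x=[10.7229] v=[-0.9189]
Step 3: x=[10.4544] v=[-1.3425]
Step 4: x=[10.1095] v=[-1.7243]
Step 5: x=[9.6990] v=[-2.0524]
Step 6: x=[9.2357] v=[-2.3167]
Step 7: x=[8.7339] v=[-2.5089]
Step 8: x=[8.2093] v=[-2.6231]
Step 9: x=[7.6782] v=[-2.6557]
Step 10: x=[7.1571] v=[-2.6056]
Step 11: x=[6.6622] v=[-2.4745]
Step 12: x=[6.2089] v=[-2.2664]
Step 13: x=[5.8113] v=[-1.9878]
Step 14: x=[5.4818] v=[-1.6473]
Step 15: x=[5.2307] v=[-1.2556]
Step 16: x=[5.0657] v=[-0.8248]
Step 17: x=[4.9920] v=[-0.3684]
Step 18: x=[5.0119] v=[0.0995]
First v>=0 after going negative at step 18, time=3.6000

Answer: 3.6000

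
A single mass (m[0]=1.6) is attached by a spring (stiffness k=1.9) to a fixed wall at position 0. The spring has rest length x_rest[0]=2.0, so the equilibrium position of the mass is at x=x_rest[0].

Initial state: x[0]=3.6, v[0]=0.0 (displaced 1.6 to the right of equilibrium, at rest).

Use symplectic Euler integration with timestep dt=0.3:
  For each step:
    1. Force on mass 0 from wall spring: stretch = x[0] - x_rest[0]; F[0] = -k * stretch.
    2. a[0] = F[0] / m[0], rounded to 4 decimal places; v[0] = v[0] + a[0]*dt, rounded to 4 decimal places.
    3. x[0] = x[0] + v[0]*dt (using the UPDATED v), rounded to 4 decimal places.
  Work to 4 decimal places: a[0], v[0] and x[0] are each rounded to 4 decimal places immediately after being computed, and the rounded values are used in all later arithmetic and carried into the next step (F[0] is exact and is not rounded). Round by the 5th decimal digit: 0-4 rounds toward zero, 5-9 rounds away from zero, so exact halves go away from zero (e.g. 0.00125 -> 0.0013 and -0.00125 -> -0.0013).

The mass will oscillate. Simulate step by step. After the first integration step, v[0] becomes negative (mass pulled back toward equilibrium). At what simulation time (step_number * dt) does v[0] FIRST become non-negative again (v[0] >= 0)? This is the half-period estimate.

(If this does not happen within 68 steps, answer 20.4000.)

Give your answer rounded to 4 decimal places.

Answer: 3.0000

Derivation:
Step 0: x=[3.6000] v=[0.0000]
Step 1: x=[3.4290] v=[-0.5700]
Step 2: x=[3.1053] v=[-1.0791]
Step 3: x=[2.6634] v=[-1.4729]
Step 4: x=[2.1506] v=[-1.7092]
Step 5: x=[1.6218] v=[-1.7628]
Step 6: x=[1.1334] v=[-1.6281]
Step 7: x=[0.7376] v=[-1.3194]
Step 8: x=[0.4767] v=[-0.8697]
Step 9: x=[0.3786] v=[-0.3270]
Step 10: x=[0.4538] v=[0.2506]
First v>=0 after going negative at step 10, time=3.0000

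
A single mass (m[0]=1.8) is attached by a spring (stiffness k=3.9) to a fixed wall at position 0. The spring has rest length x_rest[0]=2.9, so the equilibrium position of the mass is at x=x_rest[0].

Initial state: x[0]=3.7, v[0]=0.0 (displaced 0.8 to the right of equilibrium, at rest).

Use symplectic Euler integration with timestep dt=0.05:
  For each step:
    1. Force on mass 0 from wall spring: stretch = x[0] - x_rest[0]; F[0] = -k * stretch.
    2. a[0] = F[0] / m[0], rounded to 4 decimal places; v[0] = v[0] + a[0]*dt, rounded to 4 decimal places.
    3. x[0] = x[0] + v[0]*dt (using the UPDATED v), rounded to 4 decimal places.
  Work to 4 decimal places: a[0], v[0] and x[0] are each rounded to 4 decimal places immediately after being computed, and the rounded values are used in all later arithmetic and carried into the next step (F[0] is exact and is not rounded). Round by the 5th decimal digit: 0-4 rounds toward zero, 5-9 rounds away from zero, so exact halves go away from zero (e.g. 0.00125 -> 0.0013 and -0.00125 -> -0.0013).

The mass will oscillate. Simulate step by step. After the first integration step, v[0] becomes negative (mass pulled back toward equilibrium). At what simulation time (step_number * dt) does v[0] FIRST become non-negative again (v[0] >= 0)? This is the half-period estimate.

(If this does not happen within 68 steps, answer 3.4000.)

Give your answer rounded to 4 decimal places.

Step 0: x=[3.7000] v=[0.0000]
Step 1: x=[3.6957] v=[-0.0867]
Step 2: x=[3.6871] v=[-0.1729]
Step 3: x=[3.6742] v=[-0.2582]
Step 4: x=[3.6571] v=[-0.3421]
Step 5: x=[3.6359] v=[-0.4241]
Step 6: x=[3.6107] v=[-0.5038]
Step 7: x=[3.5817] v=[-0.5808]
Step 8: x=[3.5490] v=[-0.6547]
Step 9: x=[3.5128] v=[-0.7250]
Step 10: x=[3.4732] v=[-0.7914]
Step 11: x=[3.4305] v=[-0.8535]
Step 12: x=[3.3850] v=[-0.9110]
Step 13: x=[3.3368] v=[-0.9635]
Step 14: x=[3.2863] v=[-1.0108]
Step 15: x=[3.2337] v=[-1.0527]
Step 16: x=[3.1793] v=[-1.0889]
Step 17: x=[3.1233] v=[-1.1192]
Step 18: x=[3.0661] v=[-1.1434]
Step 19: x=[3.0080] v=[-1.1614]
Step 20: x=[2.9493] v=[-1.1731]
Step 21: x=[2.8904] v=[-1.1784]
Step 22: x=[2.8315] v=[-1.1774]
Step 23: x=[2.7730] v=[-1.1700]
Step 24: x=[2.7152] v=[-1.1562]
Step 25: x=[2.6584] v=[-1.1362]
Step 26: x=[2.6029] v=[-1.1100]
Step 27: x=[2.5490] v=[-1.0778]
Step 28: x=[2.4970] v=[-1.0398]
Step 29: x=[2.4472] v=[-0.9961]
Step 30: x=[2.3999] v=[-0.9470]
Step 31: x=[2.3553] v=[-0.8928]
Step 32: x=[2.3136] v=[-0.8338]
Step 33: x=[2.2751] v=[-0.7703]
Step 34: x=[2.2400] v=[-0.7026]
Step 35: x=[2.2084] v=[-0.6311]
Step 36: x=[2.1806] v=[-0.5562]
Step 37: x=[2.1567] v=[-0.4783]
Step 38: x=[2.1368] v=[-0.3978]
Step 39: x=[2.1210] v=[-0.3151]
Step 40: x=[2.1095] v=[-0.2307]
Step 41: x=[2.1022] v=[-0.1451]
Step 42: x=[2.0993] v=[-0.0587]
Step 43: x=[2.1007] v=[0.0280]
First v>=0 after going negative at step 43, time=2.1500

Answer: 2.1500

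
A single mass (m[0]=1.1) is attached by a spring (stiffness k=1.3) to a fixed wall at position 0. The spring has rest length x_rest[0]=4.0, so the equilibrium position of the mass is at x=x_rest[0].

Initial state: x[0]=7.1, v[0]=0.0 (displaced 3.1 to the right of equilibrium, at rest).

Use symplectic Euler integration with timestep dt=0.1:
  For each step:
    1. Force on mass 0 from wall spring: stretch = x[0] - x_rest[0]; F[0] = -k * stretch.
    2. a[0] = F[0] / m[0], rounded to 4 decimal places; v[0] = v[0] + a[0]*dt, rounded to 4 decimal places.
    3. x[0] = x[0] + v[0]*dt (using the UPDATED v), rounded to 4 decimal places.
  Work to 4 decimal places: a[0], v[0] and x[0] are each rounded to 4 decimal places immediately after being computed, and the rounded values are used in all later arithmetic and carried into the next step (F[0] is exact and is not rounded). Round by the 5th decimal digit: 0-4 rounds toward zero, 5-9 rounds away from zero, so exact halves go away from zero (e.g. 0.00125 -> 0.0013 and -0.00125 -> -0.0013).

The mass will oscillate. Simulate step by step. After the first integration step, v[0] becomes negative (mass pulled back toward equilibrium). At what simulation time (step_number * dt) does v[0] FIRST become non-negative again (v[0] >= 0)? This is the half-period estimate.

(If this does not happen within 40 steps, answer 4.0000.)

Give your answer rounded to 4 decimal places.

Step 0: x=[7.1000] v=[0.0000]
Step 1: x=[7.0634] v=[-0.3664]
Step 2: x=[6.9906] v=[-0.7284]
Step 3: x=[6.8824] v=[-1.0818]
Step 4: x=[6.7402] v=[-1.4225]
Step 5: x=[6.5656] v=[-1.7463]
Step 6: x=[6.3607] v=[-2.0495]
Step 7: x=[6.1279] v=[-2.3285]
Step 8: x=[5.8699] v=[-2.5800]
Step 9: x=[5.5898] v=[-2.8010]
Step 10: x=[5.2909] v=[-2.9889]
Step 11: x=[4.9768] v=[-3.1415]
Step 12: x=[4.6511] v=[-3.2569]
Step 13: x=[4.3177] v=[-3.3339]
Step 14: x=[3.9806] v=[-3.3715]
Step 15: x=[3.6437] v=[-3.3692]
Step 16: x=[3.3110] v=[-3.3271]
Step 17: x=[2.9864] v=[-3.2457]
Step 18: x=[2.6738] v=[-3.1259]
Step 19: x=[2.3769] v=[-2.9692]
Step 20: x=[2.0992] v=[-2.7774]
Step 21: x=[1.8439] v=[-2.5528]
Step 22: x=[1.6141] v=[-2.2980]
Step 23: x=[1.4125] v=[-2.0160]
Step 24: x=[1.2415] v=[-1.7102]
Step 25: x=[1.1031] v=[-1.3842]
Step 26: x=[0.9989] v=[-1.0418]
Step 27: x=[0.9302] v=[-0.6871]
Step 28: x=[0.8978] v=[-0.3243]
Step 29: x=[0.9020] v=[0.0423]
First v>=0 after going negative at step 29, time=2.9000

Answer: 2.9000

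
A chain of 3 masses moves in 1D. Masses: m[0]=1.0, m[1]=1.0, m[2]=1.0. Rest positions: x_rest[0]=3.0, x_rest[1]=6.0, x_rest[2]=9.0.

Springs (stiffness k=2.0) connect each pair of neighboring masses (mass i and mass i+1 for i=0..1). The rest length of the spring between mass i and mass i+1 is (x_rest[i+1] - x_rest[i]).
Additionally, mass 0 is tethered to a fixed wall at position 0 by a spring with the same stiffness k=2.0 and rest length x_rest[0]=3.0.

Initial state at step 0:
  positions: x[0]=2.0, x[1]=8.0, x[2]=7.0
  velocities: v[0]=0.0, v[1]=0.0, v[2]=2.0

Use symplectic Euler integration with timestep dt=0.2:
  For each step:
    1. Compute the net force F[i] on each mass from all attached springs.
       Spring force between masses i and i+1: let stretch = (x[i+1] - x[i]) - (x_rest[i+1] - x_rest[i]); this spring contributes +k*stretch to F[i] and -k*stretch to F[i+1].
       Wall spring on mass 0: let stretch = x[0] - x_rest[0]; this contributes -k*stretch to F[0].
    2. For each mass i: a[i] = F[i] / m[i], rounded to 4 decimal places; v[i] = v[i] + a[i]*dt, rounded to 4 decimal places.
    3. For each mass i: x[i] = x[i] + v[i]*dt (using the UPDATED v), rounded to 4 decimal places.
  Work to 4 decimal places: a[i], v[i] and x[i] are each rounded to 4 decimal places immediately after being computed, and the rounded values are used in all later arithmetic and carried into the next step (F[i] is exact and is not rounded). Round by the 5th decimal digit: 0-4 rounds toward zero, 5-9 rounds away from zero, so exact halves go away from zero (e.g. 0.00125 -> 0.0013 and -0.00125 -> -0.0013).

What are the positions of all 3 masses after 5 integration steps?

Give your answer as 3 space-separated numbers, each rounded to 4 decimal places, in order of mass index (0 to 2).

Step 0: x=[2.0000 8.0000 7.0000] v=[0.0000 0.0000 2.0000]
Step 1: x=[2.3200 7.4400 7.7200] v=[1.6000 -2.8000 3.6000]
Step 2: x=[2.8640 6.4928 8.6576] v=[2.7200 -4.7360 4.6880]
Step 3: x=[3.4692 5.4285 9.6620] v=[3.0259 -5.3216 5.0221]
Step 4: x=[3.9536 4.5461 10.5677] v=[2.4219 -4.4119 4.5287]
Step 5: x=[4.1691 4.0980 11.2317] v=[1.0775 -2.2403 3.3201]

Answer: 4.1691 4.0980 11.2317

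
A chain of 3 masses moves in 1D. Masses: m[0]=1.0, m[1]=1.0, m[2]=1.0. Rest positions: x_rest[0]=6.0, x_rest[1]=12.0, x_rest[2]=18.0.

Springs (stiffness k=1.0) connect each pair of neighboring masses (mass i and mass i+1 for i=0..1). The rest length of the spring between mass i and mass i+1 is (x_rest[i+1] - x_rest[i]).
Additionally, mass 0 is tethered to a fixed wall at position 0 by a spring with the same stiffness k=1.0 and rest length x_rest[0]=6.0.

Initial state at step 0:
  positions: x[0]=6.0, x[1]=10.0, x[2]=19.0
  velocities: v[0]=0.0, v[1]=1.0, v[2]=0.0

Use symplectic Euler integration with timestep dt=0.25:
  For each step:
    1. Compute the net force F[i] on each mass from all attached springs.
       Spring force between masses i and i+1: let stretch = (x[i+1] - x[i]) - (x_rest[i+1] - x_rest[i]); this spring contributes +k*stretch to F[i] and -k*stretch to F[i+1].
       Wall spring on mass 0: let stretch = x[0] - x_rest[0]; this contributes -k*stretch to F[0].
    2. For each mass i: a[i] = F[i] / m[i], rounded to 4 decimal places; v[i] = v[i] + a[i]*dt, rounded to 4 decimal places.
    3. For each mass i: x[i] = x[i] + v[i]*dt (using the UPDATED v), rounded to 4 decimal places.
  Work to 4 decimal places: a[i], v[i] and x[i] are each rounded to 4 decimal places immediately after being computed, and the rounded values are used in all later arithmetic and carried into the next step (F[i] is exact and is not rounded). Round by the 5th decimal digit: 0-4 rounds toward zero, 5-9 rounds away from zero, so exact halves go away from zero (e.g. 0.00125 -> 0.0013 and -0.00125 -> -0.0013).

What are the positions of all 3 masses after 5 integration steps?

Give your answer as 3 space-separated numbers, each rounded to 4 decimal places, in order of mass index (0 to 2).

Step 0: x=[6.0000 10.0000 19.0000] v=[0.0000 1.0000 0.0000]
Step 1: x=[5.8750 10.5625 18.8125] v=[-0.5000 2.2500 -0.7500]
Step 2: x=[5.6758 11.3477 18.4844] v=[-0.7969 3.1406 -1.3125]
Step 3: x=[5.4763 12.2244 18.0852] v=[-0.7979 3.5068 -1.5967]
Step 4: x=[5.3563 13.0457 17.6947] v=[-0.4800 3.2850 -1.5619]
Step 5: x=[5.3821 13.6769 17.3887] v=[0.1033 2.5249 -1.2242]

Answer: 5.3821 13.6769 17.3887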